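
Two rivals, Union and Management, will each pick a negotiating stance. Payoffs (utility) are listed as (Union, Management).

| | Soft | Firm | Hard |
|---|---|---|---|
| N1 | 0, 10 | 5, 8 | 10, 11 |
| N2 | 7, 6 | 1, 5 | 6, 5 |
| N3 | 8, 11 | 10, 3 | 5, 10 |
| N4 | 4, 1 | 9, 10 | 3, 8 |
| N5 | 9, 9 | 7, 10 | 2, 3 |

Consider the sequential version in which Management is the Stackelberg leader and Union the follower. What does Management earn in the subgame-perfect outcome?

Solve by backward induction (Management leads).
- Soft: Union compares 0, 7, 8, 4, 9 and picks N5; Management would get 9.
- Firm: Union compares 5, 1, 10, 9, 7 and picks N3; Management would get 3.
- Hard: Union compares 10, 6, 5, 3, 2 and picks N1; Management would get 11.
Among 9, 3, 11, the best is 11 at Hard. Subgame-perfect outcome: (N1, Hard) with payoffs (10, 11).

11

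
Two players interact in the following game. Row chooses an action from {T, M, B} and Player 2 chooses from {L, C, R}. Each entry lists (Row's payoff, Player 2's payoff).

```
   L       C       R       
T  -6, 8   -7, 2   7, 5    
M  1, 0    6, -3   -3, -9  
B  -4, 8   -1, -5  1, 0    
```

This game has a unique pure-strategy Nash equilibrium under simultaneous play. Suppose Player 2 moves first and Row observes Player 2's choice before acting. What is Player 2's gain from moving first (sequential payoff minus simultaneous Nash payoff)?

5

Work backward from Row's decision.
- L: Row compares -6, 1, -4 and picks M; Player 2 would get 0.
- C: Row compares -7, 6, -1 and picks M; Player 2 would get -3.
- R: Row compares 7, -3, 1 and picks T; Player 2 would get 5.
Player 2's induced payoffs are 0, -3, 5, so Player 2 commits to R. Subgame-perfect outcome: (T, R) with payoffs (7, 5).
For the simultaneous game, intersect best replies.
Row's best replies: L→M; C→M; R→T.
Player 2's best replies: T→L; M→L; B→L.
Only (M, L) has each player best-responding; Nash payoffs (1, 0).
Player 2's commitment gain: 5 − 0 = 5.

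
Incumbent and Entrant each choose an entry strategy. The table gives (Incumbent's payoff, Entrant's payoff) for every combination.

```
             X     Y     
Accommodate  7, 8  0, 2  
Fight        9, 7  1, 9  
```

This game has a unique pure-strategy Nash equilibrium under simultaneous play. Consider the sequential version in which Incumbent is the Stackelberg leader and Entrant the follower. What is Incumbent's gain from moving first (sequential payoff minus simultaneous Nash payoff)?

Backward induction with Incumbent moving first.
- Accommodate: Entrant compares 8, 2 and picks X; Incumbent would get 7.
- Fight: Entrant compares 7, 9 and picks Y; Incumbent would get 1.
Maximizing over 7, 1, Incumbent chooses Accommodate. Subgame-perfect outcome: (Accommodate, X) with payoffs (7, 8).
For the simultaneous game, intersect best replies.
Incumbent's best replies: X→Fight; Y→Fight.
Entrant's best replies: Accommodate→X; Fight→Y.
Only (Fight, Y) has each player best-responding; Nash payoffs (1, 9).
Incumbent's commitment gain: 7 − 1 = 6.

6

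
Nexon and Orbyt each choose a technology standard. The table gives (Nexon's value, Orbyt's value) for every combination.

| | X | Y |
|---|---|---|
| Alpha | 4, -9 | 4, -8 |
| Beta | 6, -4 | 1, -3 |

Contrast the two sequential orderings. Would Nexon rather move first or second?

If Nexon leads: Orbyt's best replies are Alpha→Y, Beta→Y; Nexon's induced payoffs 4, 1; outcome (Alpha, Y), payoffs (4, -8).
If Orbyt leads: Nexon's best replies are X→Beta, Y→Alpha; Orbyt's induced payoffs -4, -8; outcome (Beta, X), payoffs (6, -4).
Nexon gets 4 moving first and 6 moving second, so Nexon prefers to move second.

second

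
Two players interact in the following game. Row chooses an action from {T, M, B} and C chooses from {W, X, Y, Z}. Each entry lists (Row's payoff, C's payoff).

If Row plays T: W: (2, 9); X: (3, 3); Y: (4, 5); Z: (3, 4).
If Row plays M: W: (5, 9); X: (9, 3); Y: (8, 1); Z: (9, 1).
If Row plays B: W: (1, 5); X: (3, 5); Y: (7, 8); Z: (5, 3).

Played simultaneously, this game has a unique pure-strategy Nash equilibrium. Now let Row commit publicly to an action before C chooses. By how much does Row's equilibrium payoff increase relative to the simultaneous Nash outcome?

Work backward from C's decision.
- T: BR = W, leader payoff 2.
- M: BR = W, leader payoff 5.
- B: BR = Y, leader payoff 7.
Row's induced payoffs are 2, 5, 7, so Row commits to B. Subgame-perfect outcome: (B, Y) with payoffs (7, 8).
Now find the simultaneous Nash equilibrium.
Row's best replies: W→M; X→M; Y→M; Z→M.
C's best replies: T→W; M→W; B→Y.
The unique mutual best reply is (M, W), giving (5, 9).
Row's commitment gain: 7 − 5 = 2.

2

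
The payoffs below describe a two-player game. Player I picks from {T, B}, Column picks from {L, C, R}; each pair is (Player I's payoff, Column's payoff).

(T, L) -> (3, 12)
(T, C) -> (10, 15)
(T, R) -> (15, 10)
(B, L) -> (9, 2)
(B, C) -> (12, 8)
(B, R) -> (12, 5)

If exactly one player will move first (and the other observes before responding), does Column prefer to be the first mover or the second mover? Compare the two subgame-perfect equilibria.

If Player I leads: Column's best replies are T→C, B→C; Player I's induced payoffs 10, 12; outcome (B, C), payoffs (12, 8).
If Column leads: Player I's best replies are L→B, C→B, R→T; Column's induced payoffs 2, 8, 10; outcome (T, R), payoffs (15, 10).
Column gets 10 moving first and 8 moving second, so Column prefers to move first.

first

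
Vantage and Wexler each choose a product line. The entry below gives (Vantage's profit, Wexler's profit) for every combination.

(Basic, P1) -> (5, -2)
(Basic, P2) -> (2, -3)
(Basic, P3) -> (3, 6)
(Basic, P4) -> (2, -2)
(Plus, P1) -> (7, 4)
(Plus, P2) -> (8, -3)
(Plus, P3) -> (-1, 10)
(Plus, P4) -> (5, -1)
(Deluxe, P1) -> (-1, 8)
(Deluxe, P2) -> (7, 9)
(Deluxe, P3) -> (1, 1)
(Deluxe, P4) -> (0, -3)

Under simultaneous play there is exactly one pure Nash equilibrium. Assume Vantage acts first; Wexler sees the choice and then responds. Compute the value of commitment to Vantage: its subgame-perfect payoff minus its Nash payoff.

4

Work backward from Wexler's decision.
- Basic: Wexler compares -2, -3, 6, -2 and picks P3; Vantage would get 3.
- Plus: Wexler compares 4, -3, 10, -1 and picks P3; Vantage would get -1.
- Deluxe: Wexler compares 8, 9, 1, -3 and picks P2; Vantage would get 7.
Maximizing over 3, -1, 7, Vantage chooses Deluxe. Subgame-perfect outcome: (Deluxe, P2) with payoffs (7, 9).
For the simultaneous game, intersect best replies.
Vantage's best replies: P1→Plus; P2→Plus; P3→Basic; P4→Plus.
Wexler's best replies: Basic→P3; Plus→P3; Deluxe→P2.
Only (Basic, P3) has each player best-responding; Nash payoffs (3, 6).
Vantage's commitment gain: 7 − 3 = 4.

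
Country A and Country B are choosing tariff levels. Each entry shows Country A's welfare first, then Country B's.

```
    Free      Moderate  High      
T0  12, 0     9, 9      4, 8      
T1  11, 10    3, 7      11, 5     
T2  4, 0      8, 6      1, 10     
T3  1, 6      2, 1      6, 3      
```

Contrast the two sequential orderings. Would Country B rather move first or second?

second

If Country A leads: Country B's best replies are T0→Moderate, T1→Free, T2→High, T3→Free; Country A's induced payoffs 9, 11, 1, 1; outcome (T1, Free), payoffs (11, 10).
If Country B leads: Country A's best replies are Free→T0, Moderate→T0, High→T1; Country B's induced payoffs 0, 9, 5; outcome (T0, Moderate), payoffs (9, 9).
Country B gets 9 moving first and 10 moving second, so Country B prefers to move second.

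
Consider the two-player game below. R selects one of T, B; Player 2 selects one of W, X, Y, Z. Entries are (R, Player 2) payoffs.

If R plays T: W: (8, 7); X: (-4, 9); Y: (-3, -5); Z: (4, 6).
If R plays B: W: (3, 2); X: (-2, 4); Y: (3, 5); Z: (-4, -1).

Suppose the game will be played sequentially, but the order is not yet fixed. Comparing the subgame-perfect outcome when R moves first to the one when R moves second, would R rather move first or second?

If R leads: Player 2's best replies are T→X, B→Y; R's induced payoffs -4, 3; outcome (B, Y), payoffs (3, 5).
If Player 2 leads: R's best replies are W→T, X→B, Y→B, Z→T; Player 2's induced payoffs 7, 4, 5, 6; outcome (T, W), payoffs (8, 7).
R gets 3 moving first and 8 moving second, so R prefers to move second.

second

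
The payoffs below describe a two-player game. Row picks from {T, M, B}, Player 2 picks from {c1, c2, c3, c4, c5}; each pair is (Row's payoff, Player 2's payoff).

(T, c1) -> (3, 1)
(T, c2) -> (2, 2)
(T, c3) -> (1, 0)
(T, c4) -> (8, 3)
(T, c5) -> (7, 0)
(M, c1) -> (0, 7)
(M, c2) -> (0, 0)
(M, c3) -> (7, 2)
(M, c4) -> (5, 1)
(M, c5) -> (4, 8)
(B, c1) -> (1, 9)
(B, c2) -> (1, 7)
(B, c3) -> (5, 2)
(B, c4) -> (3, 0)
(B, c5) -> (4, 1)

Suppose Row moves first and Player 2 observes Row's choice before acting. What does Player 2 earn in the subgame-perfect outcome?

3

Solve by backward induction (Row leads).
- T → Player 2 plays c4 (best of 1, 2, 0, 3, 0); Row gets 8.
- M → Player 2 plays c5 (best of 7, 0, 2, 1, 8); Row gets 4.
- B → Player 2 plays c1 (best of 9, 7, 2, 0, 1); Row gets 1.
Among 8, 4, 1, the best is 8 at T. Subgame-perfect outcome: (T, c4) with payoffs (8, 3).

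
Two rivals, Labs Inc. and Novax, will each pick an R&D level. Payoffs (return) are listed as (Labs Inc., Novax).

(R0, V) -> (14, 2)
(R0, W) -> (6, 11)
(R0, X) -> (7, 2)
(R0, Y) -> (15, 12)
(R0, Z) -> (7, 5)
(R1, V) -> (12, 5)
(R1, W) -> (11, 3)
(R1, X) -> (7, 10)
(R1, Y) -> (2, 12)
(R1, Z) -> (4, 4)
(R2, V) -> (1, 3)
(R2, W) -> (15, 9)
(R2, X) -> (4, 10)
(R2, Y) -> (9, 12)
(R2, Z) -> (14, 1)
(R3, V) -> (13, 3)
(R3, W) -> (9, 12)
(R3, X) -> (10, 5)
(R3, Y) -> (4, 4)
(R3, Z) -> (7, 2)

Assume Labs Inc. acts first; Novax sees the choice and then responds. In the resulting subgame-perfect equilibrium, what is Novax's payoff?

12

Novax best-responds to each possible Labs Inc. move:
- R0: BR = Y, leader payoff 15.
- R1: BR = Y, leader payoff 2.
- R2: BR = Y, leader payoff 9.
- R3: BR = W, leader payoff 9.
Labs Inc.'s induced payoffs are 15, 2, 9, 9, so Labs Inc. commits to R0. Subgame-perfect outcome: (R0, Y) with payoffs (15, 12).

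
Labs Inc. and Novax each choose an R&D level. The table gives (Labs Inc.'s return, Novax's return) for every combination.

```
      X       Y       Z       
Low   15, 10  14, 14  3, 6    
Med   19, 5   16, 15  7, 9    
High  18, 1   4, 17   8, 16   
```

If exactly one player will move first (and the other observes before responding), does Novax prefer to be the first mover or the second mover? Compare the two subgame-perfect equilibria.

first

If Labs Inc. leads: Novax's best replies are Low→Y, Med→Y, High→Y; Labs Inc.'s induced payoffs 14, 16, 4; outcome (Med, Y), payoffs (16, 15).
If Novax leads: Labs Inc.'s best replies are X→Med, Y→Med, Z→High; Novax's induced payoffs 5, 15, 16; outcome (High, Z), payoffs (8, 16).
Novax gets 16 moving first and 15 moving second, so Novax prefers to move first.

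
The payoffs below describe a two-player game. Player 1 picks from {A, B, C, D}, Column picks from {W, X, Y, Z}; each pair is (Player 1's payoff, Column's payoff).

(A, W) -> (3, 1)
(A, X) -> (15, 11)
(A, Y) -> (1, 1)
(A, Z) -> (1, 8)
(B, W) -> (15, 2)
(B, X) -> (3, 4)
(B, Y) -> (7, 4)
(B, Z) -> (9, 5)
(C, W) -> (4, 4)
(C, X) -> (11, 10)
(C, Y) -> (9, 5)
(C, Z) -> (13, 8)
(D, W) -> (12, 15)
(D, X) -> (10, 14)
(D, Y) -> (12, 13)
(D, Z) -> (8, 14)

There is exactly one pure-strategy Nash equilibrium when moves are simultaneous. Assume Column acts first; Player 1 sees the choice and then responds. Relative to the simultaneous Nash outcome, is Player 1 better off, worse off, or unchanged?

Player 1 best-responds to each possible Column move:
- W: BR = B, leader payoff 2.
- X: BR = A, leader payoff 11.
- Y: BR = D, leader payoff 13.
- Z: BR = C, leader payoff 8.
Maximizing over 2, 11, 13, 8, Column chooses Y. Subgame-perfect outcome: (D, Y) with payoffs (12, 13).
For the simultaneous game, intersect best replies.
Player 1's best replies: W→B; X→A; Y→D; Z→C.
Column's best replies: A→X; B→Z; C→X; D→W.
Only (A, X) has each player best-responding; Nash payoffs (15, 11).
Player 1 earns 12 sequentially versus 15 at the Nash outcome: worse off.

worse off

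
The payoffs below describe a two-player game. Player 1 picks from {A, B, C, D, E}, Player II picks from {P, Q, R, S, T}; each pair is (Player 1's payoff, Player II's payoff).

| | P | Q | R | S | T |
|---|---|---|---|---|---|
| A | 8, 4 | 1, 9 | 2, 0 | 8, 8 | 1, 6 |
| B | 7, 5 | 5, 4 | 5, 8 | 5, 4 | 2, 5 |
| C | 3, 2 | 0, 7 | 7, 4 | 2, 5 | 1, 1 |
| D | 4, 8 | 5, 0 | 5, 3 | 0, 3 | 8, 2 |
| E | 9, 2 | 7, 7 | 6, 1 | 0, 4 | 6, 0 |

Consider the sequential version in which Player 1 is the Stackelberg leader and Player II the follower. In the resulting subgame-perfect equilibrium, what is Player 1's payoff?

Work backward from Player II's decision.
- A: Player II compares 4, 9, 0, 8, 6 and picks Q; Player 1 would get 1.
- B: Player II compares 5, 4, 8, 4, 5 and picks R; Player 1 would get 5.
- C: Player II compares 2, 7, 4, 5, 1 and picks Q; Player 1 would get 0.
- D: Player II compares 8, 0, 3, 3, 2 and picks P; Player 1 would get 4.
- E: Player II compares 2, 7, 1, 4, 0 and picks Q; Player 1 would get 7.
Maximizing over 1, 5, 0, 4, 7, Player 1 chooses E. Subgame-perfect outcome: (E, Q) with payoffs (7, 7).

7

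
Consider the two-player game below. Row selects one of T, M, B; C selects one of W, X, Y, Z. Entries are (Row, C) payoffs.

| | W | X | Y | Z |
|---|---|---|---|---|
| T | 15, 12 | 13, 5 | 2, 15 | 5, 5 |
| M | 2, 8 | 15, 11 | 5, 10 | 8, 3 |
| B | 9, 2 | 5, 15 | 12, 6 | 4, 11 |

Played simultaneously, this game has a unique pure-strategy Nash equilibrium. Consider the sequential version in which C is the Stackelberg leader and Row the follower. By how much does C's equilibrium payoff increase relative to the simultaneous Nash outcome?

1

Row best-responds to each possible C move:
- W: Row compares 15, 2, 9 and picks T; C would get 12.
- X: Row compares 13, 15, 5 and picks M; C would get 11.
- Y: Row compares 2, 5, 12 and picks B; C would get 6.
- Z: Row compares 5, 8, 4 and picks M; C would get 3.
Maximizing over 12, 11, 6, 3, C chooses W. Subgame-perfect outcome: (T, W) with payoffs (15, 12).
For the simultaneous game, intersect best replies.
Row's best replies: W→T; X→M; Y→B; Z→M.
C's best replies: T→Y; M→X; B→X.
The unique mutual best reply is (M, X), giving (15, 11).
C's commitment gain: 12 − 11 = 1.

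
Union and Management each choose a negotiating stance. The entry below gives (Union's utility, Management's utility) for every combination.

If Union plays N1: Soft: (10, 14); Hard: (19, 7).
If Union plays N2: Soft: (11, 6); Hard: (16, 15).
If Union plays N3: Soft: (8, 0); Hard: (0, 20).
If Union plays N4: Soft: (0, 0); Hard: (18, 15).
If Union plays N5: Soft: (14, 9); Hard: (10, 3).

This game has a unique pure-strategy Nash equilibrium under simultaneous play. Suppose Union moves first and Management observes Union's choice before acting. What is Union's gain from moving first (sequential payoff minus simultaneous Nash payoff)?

Backward induction with Union moving first.
- N1: BR = Soft, leader payoff 10.
- N2: BR = Hard, leader payoff 16.
- N3: BR = Hard, leader payoff 0.
- N4: BR = Hard, leader payoff 18.
- N5: BR = Soft, leader payoff 14.
Union's induced payoffs are 10, 16, 0, 18, 14, so Union commits to N4. Subgame-perfect outcome: (N4, Hard) with payoffs (18, 15).
Under simultaneous play:
Union's best replies: Soft→N5; Hard→N1.
Management's best replies: N1→Soft; N2→Hard; N3→Hard; N4→Hard; N5→Soft.
The unique mutual best reply is (N5, Soft), giving (14, 9).
Union's commitment gain: 18 − 14 = 4.

4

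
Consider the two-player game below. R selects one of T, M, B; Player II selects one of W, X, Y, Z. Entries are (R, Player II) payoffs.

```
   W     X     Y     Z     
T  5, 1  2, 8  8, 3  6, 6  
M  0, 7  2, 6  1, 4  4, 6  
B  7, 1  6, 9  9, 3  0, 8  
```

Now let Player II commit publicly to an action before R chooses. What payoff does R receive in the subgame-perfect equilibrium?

6

R best-responds to each possible Player II move:
- W: BR = B, leader payoff 1.
- X: BR = B, leader payoff 9.
- Y: BR = B, leader payoff 3.
- Z: BR = T, leader payoff 6.
Maximizing over 1, 9, 3, 6, Player II chooses X. Subgame-perfect outcome: (B, X) with payoffs (6, 9).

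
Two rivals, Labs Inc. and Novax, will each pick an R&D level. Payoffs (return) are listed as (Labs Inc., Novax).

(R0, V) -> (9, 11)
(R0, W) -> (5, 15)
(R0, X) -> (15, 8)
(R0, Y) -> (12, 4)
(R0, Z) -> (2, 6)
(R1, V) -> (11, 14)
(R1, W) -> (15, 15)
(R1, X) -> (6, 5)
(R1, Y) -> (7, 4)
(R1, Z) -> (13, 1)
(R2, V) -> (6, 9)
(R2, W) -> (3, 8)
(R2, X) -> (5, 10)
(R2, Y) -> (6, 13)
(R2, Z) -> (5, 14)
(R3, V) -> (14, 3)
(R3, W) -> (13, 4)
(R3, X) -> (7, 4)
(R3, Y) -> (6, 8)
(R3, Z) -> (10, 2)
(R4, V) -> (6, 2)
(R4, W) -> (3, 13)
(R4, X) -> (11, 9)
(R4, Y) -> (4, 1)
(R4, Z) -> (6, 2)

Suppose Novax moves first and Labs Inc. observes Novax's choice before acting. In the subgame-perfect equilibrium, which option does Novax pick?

Labs Inc. best-responds to each possible Novax move:
- V → Labs Inc. plays R3 (best of 9, 11, 6, 14, 6); Novax gets 3.
- W → Labs Inc. plays R1 (best of 5, 15, 3, 13, 3); Novax gets 15.
- X → Labs Inc. plays R0 (best of 15, 6, 5, 7, 11); Novax gets 8.
- Y → Labs Inc. plays R0 (best of 12, 7, 6, 6, 4); Novax gets 4.
- Z → Labs Inc. plays R1 (best of 2, 13, 5, 10, 6); Novax gets 1.
Among 3, 15, 8, 4, 1, the best is 15 at W. Subgame-perfect outcome: (R1, W) with payoffs (15, 15).

W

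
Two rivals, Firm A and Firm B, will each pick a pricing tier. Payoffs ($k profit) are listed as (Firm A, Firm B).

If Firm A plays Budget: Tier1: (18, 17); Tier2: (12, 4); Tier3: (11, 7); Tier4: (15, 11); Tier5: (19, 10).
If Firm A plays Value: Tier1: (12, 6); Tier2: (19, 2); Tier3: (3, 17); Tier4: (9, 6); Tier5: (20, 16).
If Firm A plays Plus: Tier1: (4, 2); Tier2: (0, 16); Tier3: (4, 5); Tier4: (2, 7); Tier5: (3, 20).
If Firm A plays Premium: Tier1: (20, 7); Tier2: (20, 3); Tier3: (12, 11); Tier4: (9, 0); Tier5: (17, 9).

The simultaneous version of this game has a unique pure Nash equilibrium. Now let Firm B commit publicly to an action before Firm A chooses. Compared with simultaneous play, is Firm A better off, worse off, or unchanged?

Work backward from Firm A's decision.
- Tier1: Firm A compares 18, 12, 4, 20 and picks Premium; Firm B would get 7.
- Tier2: Firm A compares 12, 19, 0, 20 and picks Premium; Firm B would get 3.
- Tier3: Firm A compares 11, 3, 4, 12 and picks Premium; Firm B would get 11.
- Tier4: Firm A compares 15, 9, 2, 9 and picks Budget; Firm B would get 11.
- Tier5: Firm A compares 19, 20, 3, 17 and picks Value; Firm B would get 16.
Maximizing over 7, 3, 11, 11, 16, Firm B chooses Tier5. Subgame-perfect outcome: (Value, Tier5) with payoffs (20, 16).
Under simultaneous play:
Firm A's best replies: Tier1→Premium; Tier2→Premium; Tier3→Premium; Tier4→Budget; Tier5→Value.
Firm B's best replies: Budget→Tier1; Value→Tier3; Plus→Tier5; Premium→Tier3.
Only (Premium, Tier3) has each player best-responding; Nash payoffs (12, 11).
Firm A earns 20 sequentially versus 12 at the Nash outcome: better off.

better off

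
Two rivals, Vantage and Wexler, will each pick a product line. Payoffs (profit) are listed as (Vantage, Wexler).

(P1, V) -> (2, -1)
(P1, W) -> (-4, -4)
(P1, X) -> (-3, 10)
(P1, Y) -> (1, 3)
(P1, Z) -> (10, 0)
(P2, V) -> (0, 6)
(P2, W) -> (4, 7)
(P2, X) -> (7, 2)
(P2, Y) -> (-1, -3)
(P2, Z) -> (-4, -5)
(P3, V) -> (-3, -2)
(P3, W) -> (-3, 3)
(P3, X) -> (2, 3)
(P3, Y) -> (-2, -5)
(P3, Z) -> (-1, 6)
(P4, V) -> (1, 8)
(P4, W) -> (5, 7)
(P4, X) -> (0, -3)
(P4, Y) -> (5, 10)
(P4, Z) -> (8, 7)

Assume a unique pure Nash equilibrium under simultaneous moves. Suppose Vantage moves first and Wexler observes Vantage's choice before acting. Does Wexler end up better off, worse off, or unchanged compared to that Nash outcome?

unchanged

Backward induction with Vantage moving first.
- P1 → Wexler plays X (best of -1, -4, 10, 3, 0); Vantage gets -3.
- P2 → Wexler plays W (best of 6, 7, 2, -3, -5); Vantage gets 4.
- P3 → Wexler plays Z (best of -2, 3, 3, -5, 6); Vantage gets -1.
- P4 → Wexler plays Y (best of 8, 7, -3, 10, 7); Vantage gets 5.
Maximizing over -3, 4, -1, 5, Vantage chooses P4. Subgame-perfect outcome: (P4, Y) with payoffs (5, 10).
Under simultaneous play:
Vantage's best replies: V→P1; W→P4; X→P2; Y→P4; Z→P1.
Wexler's best replies: P1→X; P2→W; P3→Z; P4→Y.
Only (P4, Y) has each player best-responding; Nash payoffs (5, 10).
Wexler earns 10 sequentially versus 10 at the Nash outcome: unchanged.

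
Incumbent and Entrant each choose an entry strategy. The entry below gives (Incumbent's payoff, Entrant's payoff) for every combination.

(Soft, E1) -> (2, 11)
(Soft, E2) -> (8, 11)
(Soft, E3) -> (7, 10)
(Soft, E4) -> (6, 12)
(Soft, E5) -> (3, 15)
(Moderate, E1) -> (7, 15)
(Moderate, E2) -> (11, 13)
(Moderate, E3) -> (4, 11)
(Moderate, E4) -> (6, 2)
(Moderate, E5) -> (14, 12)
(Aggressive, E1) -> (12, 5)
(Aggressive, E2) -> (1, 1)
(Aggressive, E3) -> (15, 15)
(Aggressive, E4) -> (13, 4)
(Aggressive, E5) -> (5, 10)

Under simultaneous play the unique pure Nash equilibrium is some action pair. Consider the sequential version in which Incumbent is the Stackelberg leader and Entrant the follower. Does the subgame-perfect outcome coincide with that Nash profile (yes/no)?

yes

Backward induction with Incumbent moving first.
- Soft: Entrant compares 11, 11, 10, 12, 15 and picks E5; Incumbent would get 3.
- Moderate: Entrant compares 15, 13, 11, 2, 12 and picks E1; Incumbent would get 7.
- Aggressive: Entrant compares 5, 1, 15, 4, 10 and picks E3; Incumbent would get 15.
Maximizing over 3, 7, 15, Incumbent chooses Aggressive. Subgame-perfect outcome: (Aggressive, E3) with payoffs (15, 15).
Under simultaneous play:
Incumbent's best replies: E1→Aggressive; E2→Moderate; E3→Aggressive; E4→Aggressive; E5→Moderate.
Entrant's best replies: Soft→E5; Moderate→E1; Aggressive→E3.
Only (Aggressive, E3) has each player best-responding; Nash payoffs (15, 15).
Sequential outcome (Aggressive, E3) coincides with the Nash profile (Aggressive, E3).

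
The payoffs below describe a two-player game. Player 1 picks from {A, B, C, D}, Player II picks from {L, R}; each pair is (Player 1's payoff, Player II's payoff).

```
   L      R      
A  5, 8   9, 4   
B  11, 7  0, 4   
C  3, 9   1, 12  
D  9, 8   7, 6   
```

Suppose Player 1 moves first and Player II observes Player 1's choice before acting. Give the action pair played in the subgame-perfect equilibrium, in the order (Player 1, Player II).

(B, L)

Player II best-responds to each possible Player 1 move:
- A: Player II compares 8, 4 and picks L; Player 1 would get 5.
- B: Player II compares 7, 4 and picks L; Player 1 would get 11.
- C: Player II compares 9, 12 and picks R; Player 1 would get 1.
- D: Player II compares 8, 6 and picks L; Player 1 would get 9.
Maximizing over 5, 11, 1, 9, Player 1 chooses B. Subgame-perfect outcome: (B, L) with payoffs (11, 7).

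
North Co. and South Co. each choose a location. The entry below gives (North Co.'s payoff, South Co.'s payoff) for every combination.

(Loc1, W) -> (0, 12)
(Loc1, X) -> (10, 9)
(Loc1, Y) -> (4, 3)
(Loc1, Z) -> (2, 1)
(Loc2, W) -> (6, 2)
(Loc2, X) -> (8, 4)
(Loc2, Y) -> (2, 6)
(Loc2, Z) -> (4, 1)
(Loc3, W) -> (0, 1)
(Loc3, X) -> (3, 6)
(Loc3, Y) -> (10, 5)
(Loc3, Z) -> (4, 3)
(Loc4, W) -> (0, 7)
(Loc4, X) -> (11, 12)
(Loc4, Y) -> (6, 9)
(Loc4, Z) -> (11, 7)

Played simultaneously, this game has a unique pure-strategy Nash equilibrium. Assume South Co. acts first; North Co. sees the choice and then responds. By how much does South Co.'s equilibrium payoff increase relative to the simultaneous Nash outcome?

Solve by backward induction (South Co. leads).
- W: BR = Loc2, leader payoff 2.
- X: BR = Loc4, leader payoff 12.
- Y: BR = Loc3, leader payoff 5.
- Z: BR = Loc4, leader payoff 7.
South Co.'s induced payoffs are 2, 12, 5, 7, so South Co. commits to X. Subgame-perfect outcome: (Loc4, X) with payoffs (11, 12).
For the simultaneous game, intersect best replies.
North Co.'s best replies: W→Loc2; X→Loc4; Y→Loc3; Z→Loc4.
South Co.'s best replies: Loc1→W; Loc2→Y; Loc3→X; Loc4→X.
Only (Loc4, X) has each player best-responding; Nash payoffs (11, 12).
South Co.'s commitment gain: 12 − 12 = 0.

0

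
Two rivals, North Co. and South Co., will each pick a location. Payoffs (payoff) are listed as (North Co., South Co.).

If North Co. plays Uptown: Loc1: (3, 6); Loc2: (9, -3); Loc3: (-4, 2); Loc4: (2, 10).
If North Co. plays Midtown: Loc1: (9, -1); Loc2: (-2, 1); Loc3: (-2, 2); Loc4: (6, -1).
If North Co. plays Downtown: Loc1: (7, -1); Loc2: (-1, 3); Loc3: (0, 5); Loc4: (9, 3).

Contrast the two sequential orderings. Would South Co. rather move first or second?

If North Co. leads: South Co.'s best replies are Uptown→Loc4, Midtown→Loc3, Downtown→Loc3; North Co.'s induced payoffs 2, -2, 0; outcome (Uptown, Loc4), payoffs (2, 10).
If South Co. leads: North Co.'s best replies are Loc1→Midtown, Loc2→Uptown, Loc3→Downtown, Loc4→Downtown; South Co.'s induced payoffs -1, -3, 5, 3; outcome (Downtown, Loc3), payoffs (0, 5).
South Co. gets 5 moving first and 10 moving second, so South Co. prefers to move second.

second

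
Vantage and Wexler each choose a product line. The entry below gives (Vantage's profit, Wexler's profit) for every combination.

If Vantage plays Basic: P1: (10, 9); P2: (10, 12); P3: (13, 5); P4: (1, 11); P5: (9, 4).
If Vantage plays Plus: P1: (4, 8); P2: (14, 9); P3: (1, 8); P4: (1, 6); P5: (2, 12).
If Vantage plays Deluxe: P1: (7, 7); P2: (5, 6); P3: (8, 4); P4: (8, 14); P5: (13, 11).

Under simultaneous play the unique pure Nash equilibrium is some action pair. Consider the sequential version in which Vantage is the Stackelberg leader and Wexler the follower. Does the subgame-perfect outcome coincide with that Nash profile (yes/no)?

Wexler best-responds to each possible Vantage move:
- Basic: BR = P2, leader payoff 10.
- Plus: BR = P5, leader payoff 2.
- Deluxe: BR = P4, leader payoff 8.
Among 10, 2, 8, the best is 10 at Basic. Subgame-perfect outcome: (Basic, P2) with payoffs (10, 12).
For the simultaneous game, intersect best replies.
Vantage's best replies: P1→Basic; P2→Plus; P3→Basic; P4→Deluxe; P5→Deluxe.
Wexler's best replies: Basic→P2; Plus→P5; Deluxe→P4.
The unique mutual best reply is (Deluxe, P4), giving (8, 14).
Sequential outcome (Basic, P2) differs from the Nash profile (Deluxe, P4).

no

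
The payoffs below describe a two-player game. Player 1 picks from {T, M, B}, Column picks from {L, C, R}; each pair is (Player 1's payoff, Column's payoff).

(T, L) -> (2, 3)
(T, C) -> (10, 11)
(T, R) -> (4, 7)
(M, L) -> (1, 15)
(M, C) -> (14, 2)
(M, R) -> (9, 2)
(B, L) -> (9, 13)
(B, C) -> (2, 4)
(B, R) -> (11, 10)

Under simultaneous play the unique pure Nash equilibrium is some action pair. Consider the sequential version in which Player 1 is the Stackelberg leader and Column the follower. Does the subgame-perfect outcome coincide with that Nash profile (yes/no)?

no

Backward induction with Player 1 moving first.
- T → Column plays C (best of 3, 11, 7); Player 1 gets 10.
- M → Column plays L (best of 15, 2, 2); Player 1 gets 1.
- B → Column plays L (best of 13, 4, 10); Player 1 gets 9.
Player 1's induced payoffs are 10, 1, 9, so Player 1 commits to T. Subgame-perfect outcome: (T, C) with payoffs (10, 11).
Now find the simultaneous Nash equilibrium.
Player 1's best replies: L→B; C→M; R→B.
Column's best replies: T→C; M→L; B→L.
The unique mutual best reply is (B, L), giving (9, 13).
Sequential outcome (T, C) differs from the Nash profile (B, L).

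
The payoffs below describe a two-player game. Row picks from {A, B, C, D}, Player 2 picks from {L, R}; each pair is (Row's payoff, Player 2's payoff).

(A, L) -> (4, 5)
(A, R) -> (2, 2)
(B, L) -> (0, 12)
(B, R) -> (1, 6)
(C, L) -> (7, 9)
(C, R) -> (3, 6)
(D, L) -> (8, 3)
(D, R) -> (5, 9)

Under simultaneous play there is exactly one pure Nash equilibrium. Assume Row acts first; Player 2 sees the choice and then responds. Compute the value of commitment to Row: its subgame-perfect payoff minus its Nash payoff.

2

Player 2 best-responds to each possible Row move:
- A: BR = L, leader payoff 4.
- B: BR = L, leader payoff 0.
- C: BR = L, leader payoff 7.
- D: BR = R, leader payoff 5.
Among 4, 0, 7, 5, the best is 7 at C. Subgame-perfect outcome: (C, L) with payoffs (7, 9).
For the simultaneous game, intersect best replies.
Row's best replies: L→D; R→D.
Player 2's best replies: A→L; B→L; C→L; D→R.
Only (D, R) has each player best-responding; Nash payoffs (5, 9).
Row's commitment gain: 7 − 5 = 2.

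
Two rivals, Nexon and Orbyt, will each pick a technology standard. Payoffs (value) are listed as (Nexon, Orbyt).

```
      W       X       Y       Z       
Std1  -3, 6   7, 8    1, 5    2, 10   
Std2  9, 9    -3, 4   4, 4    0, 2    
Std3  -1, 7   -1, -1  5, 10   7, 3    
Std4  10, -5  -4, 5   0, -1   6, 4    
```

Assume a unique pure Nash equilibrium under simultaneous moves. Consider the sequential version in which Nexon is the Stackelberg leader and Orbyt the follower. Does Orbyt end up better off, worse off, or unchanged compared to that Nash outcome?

worse off

Backward induction with Nexon moving first.
- Std1: Orbyt compares 6, 8, 5, 10 and picks Z; Nexon would get 2.
- Std2: Orbyt compares 9, 4, 4, 2 and picks W; Nexon would get 9.
- Std3: Orbyt compares 7, -1, 10, 3 and picks Y; Nexon would get 5.
- Std4: Orbyt compares -5, 5, -1, 4 and picks X; Nexon would get -4.
Among 2, 9, 5, -4, the best is 9 at Std2. Subgame-perfect outcome: (Std2, W) with payoffs (9, 9).
Now find the simultaneous Nash equilibrium.
Nexon's best replies: W→Std4; X→Std1; Y→Std3; Z→Std3.
Orbyt's best replies: Std1→Z; Std2→W; Std3→Y; Std4→X.
The unique mutual best reply is (Std3, Y), giving (5, 10).
Orbyt earns 9 sequentially versus 10 at the Nash outcome: worse off.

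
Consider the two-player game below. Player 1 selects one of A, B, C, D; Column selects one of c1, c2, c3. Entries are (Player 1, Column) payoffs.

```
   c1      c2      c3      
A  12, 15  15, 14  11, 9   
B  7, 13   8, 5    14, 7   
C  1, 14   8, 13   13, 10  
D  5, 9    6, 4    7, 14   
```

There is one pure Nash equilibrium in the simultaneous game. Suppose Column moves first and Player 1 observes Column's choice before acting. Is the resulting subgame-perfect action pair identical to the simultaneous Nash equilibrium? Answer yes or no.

yes

Backward induction with Column moving first.
- c1 → Player 1 plays A (best of 12, 7, 1, 5); Column gets 15.
- c2 → Player 1 plays A (best of 15, 8, 8, 6); Column gets 14.
- c3 → Player 1 plays B (best of 11, 14, 13, 7); Column gets 7.
Column's induced payoffs are 15, 14, 7, so Column commits to c1. Subgame-perfect outcome: (A, c1) with payoffs (12, 15).
For the simultaneous game, intersect best replies.
Player 1's best replies: c1→A; c2→A; c3→B.
Column's best replies: A→c1; B→c1; C→c1; D→c3.
Only (A, c1) has each player best-responding; Nash payoffs (12, 15).
Sequential outcome (A, c1) coincides with the Nash profile (A, c1).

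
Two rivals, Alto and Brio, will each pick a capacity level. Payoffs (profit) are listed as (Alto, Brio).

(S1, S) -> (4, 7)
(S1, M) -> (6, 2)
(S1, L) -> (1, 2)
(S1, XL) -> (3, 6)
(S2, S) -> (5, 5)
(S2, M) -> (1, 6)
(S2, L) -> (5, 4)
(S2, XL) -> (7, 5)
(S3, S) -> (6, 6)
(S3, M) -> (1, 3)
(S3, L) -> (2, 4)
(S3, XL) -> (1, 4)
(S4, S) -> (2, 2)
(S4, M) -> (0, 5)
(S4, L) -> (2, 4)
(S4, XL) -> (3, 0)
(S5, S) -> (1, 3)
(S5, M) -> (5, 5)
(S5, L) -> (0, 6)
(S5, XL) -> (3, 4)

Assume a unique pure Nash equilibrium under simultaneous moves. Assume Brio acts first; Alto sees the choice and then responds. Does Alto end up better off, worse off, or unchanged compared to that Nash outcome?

Solve by backward induction (Brio leads).
- S → Alto plays S3 (best of 4, 5, 6, 2, 1); Brio gets 6.
- M → Alto plays S1 (best of 6, 1, 1, 0, 5); Brio gets 2.
- L → Alto plays S2 (best of 1, 5, 2, 2, 0); Brio gets 4.
- XL → Alto plays S2 (best of 3, 7, 1, 3, 3); Brio gets 5.
Maximizing over 6, 2, 4, 5, Brio chooses S. Subgame-perfect outcome: (S3, S) with payoffs (6, 6).
Under simultaneous play:
Alto's best replies: S→S3; M→S1; L→S2; XL→S2.
Brio's best replies: S1→S; S2→M; S3→S; S4→M; S5→L.
The unique mutual best reply is (S3, S), giving (6, 6).
Alto earns 6 sequentially versus 6 at the Nash outcome: unchanged.

unchanged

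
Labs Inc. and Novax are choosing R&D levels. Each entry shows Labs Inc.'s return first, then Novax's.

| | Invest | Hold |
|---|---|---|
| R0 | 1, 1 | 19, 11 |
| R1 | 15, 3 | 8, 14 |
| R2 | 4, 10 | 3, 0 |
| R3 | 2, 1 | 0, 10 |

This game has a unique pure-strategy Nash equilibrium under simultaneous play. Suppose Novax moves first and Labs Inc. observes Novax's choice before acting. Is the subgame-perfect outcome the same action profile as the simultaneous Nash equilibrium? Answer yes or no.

yes

Work backward from Labs Inc.'s decision.
- Invest: BR = R1, leader payoff 3.
- Hold: BR = R0, leader payoff 11.
Maximizing over 3, 11, Novax chooses Hold. Subgame-perfect outcome: (R0, Hold) with payoffs (19, 11).
For the simultaneous game, intersect best replies.
Labs Inc.'s best replies: Invest→R1; Hold→R0.
Novax's best replies: R0→Hold; R1→Hold; R2→Invest; R3→Hold.
The unique mutual best reply is (R0, Hold), giving (19, 11).
Sequential outcome (R0, Hold) coincides with the Nash profile (R0, Hold).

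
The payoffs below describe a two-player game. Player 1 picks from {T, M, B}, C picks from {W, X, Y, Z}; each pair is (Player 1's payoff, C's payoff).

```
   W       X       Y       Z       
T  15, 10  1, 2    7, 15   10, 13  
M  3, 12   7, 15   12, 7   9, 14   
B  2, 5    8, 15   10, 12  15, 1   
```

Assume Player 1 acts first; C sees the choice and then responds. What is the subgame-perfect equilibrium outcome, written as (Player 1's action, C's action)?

(B, X)

Work backward from C's decision.
- T → C plays Y (best of 10, 2, 15, 13); Player 1 gets 7.
- M → C plays X (best of 12, 15, 7, 14); Player 1 gets 7.
- B → C plays X (best of 5, 15, 12, 1); Player 1 gets 8.
Maximizing over 7, 7, 8, Player 1 chooses B. Subgame-perfect outcome: (B, X) with payoffs (8, 15).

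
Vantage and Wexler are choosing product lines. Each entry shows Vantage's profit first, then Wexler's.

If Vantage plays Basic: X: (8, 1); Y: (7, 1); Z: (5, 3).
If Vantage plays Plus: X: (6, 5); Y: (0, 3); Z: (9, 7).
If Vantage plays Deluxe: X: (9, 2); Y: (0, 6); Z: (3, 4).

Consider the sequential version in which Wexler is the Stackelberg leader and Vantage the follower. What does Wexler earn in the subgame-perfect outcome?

7

Backward induction with Wexler moving first.
- X: BR = Deluxe, leader payoff 2.
- Y: BR = Basic, leader payoff 1.
- Z: BR = Plus, leader payoff 7.
Maximizing over 2, 1, 7, Wexler chooses Z. Subgame-perfect outcome: (Plus, Z) with payoffs (9, 7).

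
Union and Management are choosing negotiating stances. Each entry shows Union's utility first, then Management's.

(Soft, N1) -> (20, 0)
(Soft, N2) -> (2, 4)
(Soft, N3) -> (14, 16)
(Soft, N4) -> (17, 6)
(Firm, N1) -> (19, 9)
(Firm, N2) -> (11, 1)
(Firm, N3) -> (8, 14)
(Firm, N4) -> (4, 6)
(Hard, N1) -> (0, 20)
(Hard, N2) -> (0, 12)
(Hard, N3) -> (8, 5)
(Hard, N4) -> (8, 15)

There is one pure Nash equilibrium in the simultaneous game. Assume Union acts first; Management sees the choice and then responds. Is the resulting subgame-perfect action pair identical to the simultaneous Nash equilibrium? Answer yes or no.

yes

Management best-responds to each possible Union move:
- Soft → Management plays N3 (best of 0, 4, 16, 6); Union gets 14.
- Firm → Management plays N3 (best of 9, 1, 14, 6); Union gets 8.
- Hard → Management plays N1 (best of 20, 12, 5, 15); Union gets 0.
Maximizing over 14, 8, 0, Union chooses Soft. Subgame-perfect outcome: (Soft, N3) with payoffs (14, 16).
For the simultaneous game, intersect best replies.
Union's best replies: N1→Soft; N2→Firm; N3→Soft; N4→Soft.
Management's best replies: Soft→N3; Firm→N3; Hard→N1.
The unique mutual best reply is (Soft, N3), giving (14, 16).
Sequential outcome (Soft, N3) coincides with the Nash profile (Soft, N3).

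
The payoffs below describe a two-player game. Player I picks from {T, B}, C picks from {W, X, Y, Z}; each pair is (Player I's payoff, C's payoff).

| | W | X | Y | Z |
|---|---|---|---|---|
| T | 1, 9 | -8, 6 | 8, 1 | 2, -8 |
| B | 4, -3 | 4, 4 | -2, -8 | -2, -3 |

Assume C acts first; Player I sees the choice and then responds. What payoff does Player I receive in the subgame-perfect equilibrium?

Player I best-responds to each possible C move:
- W → Player I plays B (best of 1, 4); C gets -3.
- X → Player I plays B (best of -8, 4); C gets 4.
- Y → Player I plays T (best of 8, -2); C gets 1.
- Z → Player I plays T (best of 2, -2); C gets -8.
Maximizing over -3, 4, 1, -8, C chooses X. Subgame-perfect outcome: (B, X) with payoffs (4, 4).

4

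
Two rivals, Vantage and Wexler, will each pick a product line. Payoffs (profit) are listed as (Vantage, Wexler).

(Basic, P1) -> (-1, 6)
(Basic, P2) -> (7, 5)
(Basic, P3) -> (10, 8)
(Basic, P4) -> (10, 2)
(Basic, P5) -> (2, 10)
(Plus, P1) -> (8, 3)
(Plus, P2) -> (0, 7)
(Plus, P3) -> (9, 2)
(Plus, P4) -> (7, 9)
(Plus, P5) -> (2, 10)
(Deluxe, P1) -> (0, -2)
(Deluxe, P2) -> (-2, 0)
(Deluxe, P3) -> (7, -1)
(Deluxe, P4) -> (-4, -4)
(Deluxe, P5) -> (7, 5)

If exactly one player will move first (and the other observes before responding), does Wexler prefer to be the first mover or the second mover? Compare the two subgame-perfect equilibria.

If Vantage leads: Wexler's best replies are Basic→P5, Plus→P5, Deluxe→P5; Vantage's induced payoffs 2, 2, 7; outcome (Deluxe, P5), payoffs (7, 5).
If Wexler leads: Vantage's best replies are P1→Plus, P2→Basic, P3→Basic, P4→Basic, P5→Deluxe; Wexler's induced payoffs 3, 5, 8, 2, 5; outcome (Basic, P3), payoffs (10, 8).
Wexler gets 8 moving first and 5 moving second, so Wexler prefers to move first.

first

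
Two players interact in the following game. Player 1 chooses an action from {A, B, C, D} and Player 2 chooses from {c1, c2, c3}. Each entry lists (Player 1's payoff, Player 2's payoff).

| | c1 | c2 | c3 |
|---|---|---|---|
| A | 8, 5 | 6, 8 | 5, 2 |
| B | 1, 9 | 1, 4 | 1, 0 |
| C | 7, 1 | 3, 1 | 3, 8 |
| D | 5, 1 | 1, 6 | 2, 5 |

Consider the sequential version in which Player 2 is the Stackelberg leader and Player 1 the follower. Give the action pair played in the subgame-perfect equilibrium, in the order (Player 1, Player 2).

Work backward from Player 1's decision.
- c1: BR = A, leader payoff 5.
- c2: BR = A, leader payoff 8.
- c3: BR = A, leader payoff 2.
Player 2's induced payoffs are 5, 8, 2, so Player 2 commits to c2. Subgame-perfect outcome: (A, c2) with payoffs (6, 8).

(A, c2)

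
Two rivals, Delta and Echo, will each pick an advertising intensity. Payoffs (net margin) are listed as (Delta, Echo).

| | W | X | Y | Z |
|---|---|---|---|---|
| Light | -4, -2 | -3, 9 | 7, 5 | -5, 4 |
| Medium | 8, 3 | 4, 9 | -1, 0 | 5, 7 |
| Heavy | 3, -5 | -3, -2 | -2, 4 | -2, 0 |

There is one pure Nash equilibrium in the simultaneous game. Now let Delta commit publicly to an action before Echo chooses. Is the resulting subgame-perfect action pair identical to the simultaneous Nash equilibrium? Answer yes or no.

Backward induction with Delta moving first.
- Light: BR = X, leader payoff -3.
- Medium: BR = X, leader payoff 4.
- Heavy: BR = Y, leader payoff -2.
Among -3, 4, -2, the best is 4 at Medium. Subgame-perfect outcome: (Medium, X) with payoffs (4, 9).
Under simultaneous play:
Delta's best replies: W→Medium; X→Medium; Y→Light; Z→Medium.
Echo's best replies: Light→X; Medium→X; Heavy→Y.
The unique mutual best reply is (Medium, X), giving (4, 9).
Sequential outcome (Medium, X) coincides with the Nash profile (Medium, X).

yes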